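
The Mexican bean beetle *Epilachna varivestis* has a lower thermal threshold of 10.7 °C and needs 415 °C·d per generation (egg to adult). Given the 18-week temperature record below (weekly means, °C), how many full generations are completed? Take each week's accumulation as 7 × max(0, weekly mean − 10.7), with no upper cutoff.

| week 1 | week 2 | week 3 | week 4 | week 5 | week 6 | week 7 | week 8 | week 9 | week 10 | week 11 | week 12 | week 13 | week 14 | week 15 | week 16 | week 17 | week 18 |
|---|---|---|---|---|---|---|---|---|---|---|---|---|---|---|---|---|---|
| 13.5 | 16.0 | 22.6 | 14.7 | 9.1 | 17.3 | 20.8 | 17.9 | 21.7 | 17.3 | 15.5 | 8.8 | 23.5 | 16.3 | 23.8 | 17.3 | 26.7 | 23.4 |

2 generations

Weekly DD (7 × max(0, T̄ − 10.7)): 19.6, 37.1, 83.3, 28.0, 0.0, 46.2, 70.7, 50.4, 77.0, 46.2, 33.6, 0.0, 89.6, 39.2, 91.7, 46.2, 112.0, 88.9.
Season total = 959.7 DD.
Complete generations = ⌊959.7 / 415⌋ = 2.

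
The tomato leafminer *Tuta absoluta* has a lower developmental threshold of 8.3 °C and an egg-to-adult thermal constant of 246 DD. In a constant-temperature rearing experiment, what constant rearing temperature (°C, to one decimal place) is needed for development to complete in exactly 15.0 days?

24.7 °C

Required daily accumulation = 246 / 15.0 = 16.400 DD/day.
T = T_base + 16.400 = 8.3 + 16.400 = 24.700 ≈ 24.7 °C.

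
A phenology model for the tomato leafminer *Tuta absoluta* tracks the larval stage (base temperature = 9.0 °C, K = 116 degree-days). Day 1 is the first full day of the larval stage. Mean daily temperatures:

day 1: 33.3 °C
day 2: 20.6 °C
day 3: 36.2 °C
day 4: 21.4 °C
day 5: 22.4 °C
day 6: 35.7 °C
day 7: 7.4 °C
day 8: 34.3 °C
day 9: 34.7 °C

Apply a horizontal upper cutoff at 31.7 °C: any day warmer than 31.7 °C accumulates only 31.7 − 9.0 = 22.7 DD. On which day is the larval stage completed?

day 8

Daily DD above 9.0 °C (capped at 22.7): 22.7, 11.6, 22.7, 12.4, 13.4, 22.7, 0.0, 22.7, 22.7.
Cumulative: 22.7, 34.3, 57.0, 69.4, 82.8, 105.5, 105.5, 128.2, 150.9.
The total first reaches 116 DD on day 8.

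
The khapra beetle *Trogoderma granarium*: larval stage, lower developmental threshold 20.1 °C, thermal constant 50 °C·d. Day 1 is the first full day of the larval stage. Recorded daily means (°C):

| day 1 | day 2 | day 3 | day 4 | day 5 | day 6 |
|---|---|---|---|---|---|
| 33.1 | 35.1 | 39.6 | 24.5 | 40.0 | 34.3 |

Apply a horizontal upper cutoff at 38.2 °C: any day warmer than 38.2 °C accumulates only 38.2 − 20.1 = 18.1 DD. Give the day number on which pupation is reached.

Daily DD above 20.1 °C (capped at 18.1): 13.0, 15.0, 18.1, 4.4, 18.1, 14.2.
Cumulative: 13.0, 28.0, 46.1, 50.5, 68.6, 82.8.
The total first reaches 50 DD on day 4.

day 4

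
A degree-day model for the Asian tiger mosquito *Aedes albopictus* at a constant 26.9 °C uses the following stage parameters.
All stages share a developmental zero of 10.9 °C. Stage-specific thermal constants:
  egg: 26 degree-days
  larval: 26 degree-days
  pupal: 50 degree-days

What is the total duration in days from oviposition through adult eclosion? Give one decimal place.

Daily accumulation at 26.9 °C = 26.9 − 10.9 = 16.0 DD/day.
Total K = 26 + 26 + 50 = 102 DD.
Total duration = 102 / 16.0 = 6.375 ≈ 6.4 days.

6.4 days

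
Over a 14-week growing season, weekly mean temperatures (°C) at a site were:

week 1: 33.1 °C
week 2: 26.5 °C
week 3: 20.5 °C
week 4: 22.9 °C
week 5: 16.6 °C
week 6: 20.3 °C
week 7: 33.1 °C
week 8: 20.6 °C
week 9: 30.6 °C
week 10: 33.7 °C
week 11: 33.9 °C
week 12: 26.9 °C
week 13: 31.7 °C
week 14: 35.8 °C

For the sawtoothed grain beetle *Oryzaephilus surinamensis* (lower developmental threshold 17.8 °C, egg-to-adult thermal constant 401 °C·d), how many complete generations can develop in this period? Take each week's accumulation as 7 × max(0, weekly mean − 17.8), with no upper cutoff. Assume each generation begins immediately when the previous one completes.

Weekly DD (7 × max(0, T̄ − 17.8)): 107.1, 60.9, 18.9, 35.7, 0.0, 17.5, 107.1, 19.6, 89.6, 111.3, 112.7, 63.7, 97.3, 126.0.
Season total = 967.4 DD.
Complete generations = ⌊967.4 / 401⌋ = 2.

2 generations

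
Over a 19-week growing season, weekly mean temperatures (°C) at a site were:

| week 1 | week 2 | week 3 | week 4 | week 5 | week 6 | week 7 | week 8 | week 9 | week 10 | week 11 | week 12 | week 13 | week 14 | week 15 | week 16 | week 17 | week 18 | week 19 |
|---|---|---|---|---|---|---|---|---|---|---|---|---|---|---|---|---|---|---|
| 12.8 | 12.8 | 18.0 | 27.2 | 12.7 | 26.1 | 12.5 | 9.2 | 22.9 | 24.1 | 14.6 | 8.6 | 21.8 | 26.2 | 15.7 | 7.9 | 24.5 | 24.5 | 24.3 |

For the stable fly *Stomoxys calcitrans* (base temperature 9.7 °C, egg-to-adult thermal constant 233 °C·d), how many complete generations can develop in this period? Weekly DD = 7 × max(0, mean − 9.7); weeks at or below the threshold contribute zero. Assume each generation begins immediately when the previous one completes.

Weekly DD (7 × max(0, T̄ − 9.7)): 21.7, 21.7, 58.1, 122.5, 21.0, 114.8, 19.6, 0.0, 92.4, 100.8, 34.3, 0.0, 84.7, 115.5, 42.0, 0.0, 103.6, 103.6, 102.2.
Season total = 1158.5 DD.
Complete generations = ⌊1158.5 / 233⌋ = 4.

4 generations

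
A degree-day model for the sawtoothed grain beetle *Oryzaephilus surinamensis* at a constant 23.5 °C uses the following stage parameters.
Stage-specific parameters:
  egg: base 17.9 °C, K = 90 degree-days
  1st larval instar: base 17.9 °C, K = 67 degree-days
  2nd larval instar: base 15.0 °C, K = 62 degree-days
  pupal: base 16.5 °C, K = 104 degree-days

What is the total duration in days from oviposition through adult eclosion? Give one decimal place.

egg: 90 / (23.5 − 17.9) = 90 / 5.6 = 16.071 d.
1st larval instar: 67 / (23.5 − 17.9) = 67 / 5.6 = 11.964 d.
2nd larval instar: 62 / (23.5 − 15.0) = 62 / 8.5 = 7.294 d.
pupal: 104 / (23.5 − 16.5) = 104 / 7.0 = 14.857 d.
Sum = 50.187 ≈ 50.2 days.

50.2 days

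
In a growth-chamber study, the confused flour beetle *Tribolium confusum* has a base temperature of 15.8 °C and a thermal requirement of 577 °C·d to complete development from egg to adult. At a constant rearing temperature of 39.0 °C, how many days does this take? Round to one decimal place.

Daily accumulation = 39.0 − 15.8 = 23.2 DD/day.
Duration = 577 / 23.2 = 24.871 ≈ 24.9 days.

24.9 days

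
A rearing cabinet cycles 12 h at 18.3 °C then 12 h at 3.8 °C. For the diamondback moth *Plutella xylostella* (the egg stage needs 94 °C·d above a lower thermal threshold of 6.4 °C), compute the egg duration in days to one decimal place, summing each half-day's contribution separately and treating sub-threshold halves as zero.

15.8 days

Day half: max(0, 18.3 − 6.4) × 0.5 = 11.9 × 0.5 = 5.95 DD.
Night half: max(0, 3.8 − 6.4) × 0.5 = 0.0 × 0.5 = 0.00 DD.
Per 24 h: 5.95 DD/day.
Duration = 94 / 5.95 = 15.798 ≈ 15.8 days.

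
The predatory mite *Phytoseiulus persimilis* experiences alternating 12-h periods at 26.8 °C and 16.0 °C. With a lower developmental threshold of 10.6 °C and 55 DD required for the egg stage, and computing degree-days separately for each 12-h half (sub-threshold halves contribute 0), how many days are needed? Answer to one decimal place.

5.1 days

Day half: max(0, 26.8 − 10.6) × 0.5 = 16.2 × 0.5 = 8.10 DD.
Night half: max(0, 16.0 − 10.6) × 0.5 = 5.4 × 0.5 = 2.70 DD.
Per 24 h: 10.80 DD/day.
Duration = 55 / 10.80 = 5.093 ≈ 5.1 days.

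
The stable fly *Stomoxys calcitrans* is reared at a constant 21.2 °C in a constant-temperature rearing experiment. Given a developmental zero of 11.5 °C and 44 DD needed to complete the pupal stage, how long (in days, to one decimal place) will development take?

Daily accumulation = 21.2 − 11.5 = 9.7 DD/day.
Duration = 44 / 9.7 = 4.536 ≈ 4.5 days.

4.5 days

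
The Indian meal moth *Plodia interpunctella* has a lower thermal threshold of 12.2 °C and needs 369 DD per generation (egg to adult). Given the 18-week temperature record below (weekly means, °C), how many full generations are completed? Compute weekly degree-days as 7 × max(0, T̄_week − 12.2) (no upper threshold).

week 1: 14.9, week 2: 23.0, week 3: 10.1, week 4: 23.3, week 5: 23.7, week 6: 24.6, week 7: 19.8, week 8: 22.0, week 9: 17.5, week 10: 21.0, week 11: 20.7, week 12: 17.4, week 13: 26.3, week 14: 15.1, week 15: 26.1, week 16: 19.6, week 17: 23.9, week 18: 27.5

3 generations

Weekly DD (7 × max(0, T̄ − 12.2)): 18.9, 75.6, 0.0, 77.7, 80.5, 86.8, 53.2, 68.6, 37.1, 61.6, 59.5, 36.4, 98.7, 20.3, 97.3, 51.8, 81.9, 107.1.
Season total = 1113.0 DD.
Complete generations = ⌊1113.0 / 369⌋ = 3.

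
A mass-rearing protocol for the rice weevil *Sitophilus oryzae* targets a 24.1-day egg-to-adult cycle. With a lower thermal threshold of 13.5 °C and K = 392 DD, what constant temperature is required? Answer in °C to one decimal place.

29.8 °C

Required daily accumulation = 392 / 24.1 = 16.266 DD/day.
T = T_base + 16.266 = 13.5 + 16.266 = 29.766 ≈ 29.8 °C.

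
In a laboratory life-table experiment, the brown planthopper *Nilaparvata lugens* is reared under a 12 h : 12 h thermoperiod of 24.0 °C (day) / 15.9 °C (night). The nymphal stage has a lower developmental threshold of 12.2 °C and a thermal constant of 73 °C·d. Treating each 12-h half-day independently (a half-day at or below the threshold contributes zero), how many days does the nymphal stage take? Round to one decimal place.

Day half: max(0, 24.0 − 12.2) × 0.5 = 11.8 × 0.5 = 5.90 DD.
Night half: max(0, 15.9 − 12.2) × 0.5 = 3.7 × 0.5 = 1.85 DD.
Per 24 h: 7.75 DD/day.
Duration = 73 / 7.75 = 9.419 ≈ 9.4 days.

9.4 days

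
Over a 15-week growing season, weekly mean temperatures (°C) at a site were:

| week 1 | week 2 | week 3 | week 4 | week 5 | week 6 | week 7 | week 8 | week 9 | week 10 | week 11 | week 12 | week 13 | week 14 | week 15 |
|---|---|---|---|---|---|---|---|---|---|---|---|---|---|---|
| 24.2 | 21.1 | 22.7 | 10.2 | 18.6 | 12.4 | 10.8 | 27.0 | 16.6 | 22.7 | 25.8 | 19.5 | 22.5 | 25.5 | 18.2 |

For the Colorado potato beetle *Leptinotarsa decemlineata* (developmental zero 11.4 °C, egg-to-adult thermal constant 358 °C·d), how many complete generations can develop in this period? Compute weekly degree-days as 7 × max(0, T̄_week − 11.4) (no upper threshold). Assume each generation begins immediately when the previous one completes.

Weekly DD (7 × max(0, T̄ − 11.4)): 89.6, 67.9, 79.1, 0.0, 50.4, 7.0, 0.0, 109.2, 36.4, 79.1, 100.8, 56.7, 77.7, 98.7, 47.6.
Season total = 900.2 DD.
Complete generations = ⌊900.2 / 358⌋ = 2.

2 generations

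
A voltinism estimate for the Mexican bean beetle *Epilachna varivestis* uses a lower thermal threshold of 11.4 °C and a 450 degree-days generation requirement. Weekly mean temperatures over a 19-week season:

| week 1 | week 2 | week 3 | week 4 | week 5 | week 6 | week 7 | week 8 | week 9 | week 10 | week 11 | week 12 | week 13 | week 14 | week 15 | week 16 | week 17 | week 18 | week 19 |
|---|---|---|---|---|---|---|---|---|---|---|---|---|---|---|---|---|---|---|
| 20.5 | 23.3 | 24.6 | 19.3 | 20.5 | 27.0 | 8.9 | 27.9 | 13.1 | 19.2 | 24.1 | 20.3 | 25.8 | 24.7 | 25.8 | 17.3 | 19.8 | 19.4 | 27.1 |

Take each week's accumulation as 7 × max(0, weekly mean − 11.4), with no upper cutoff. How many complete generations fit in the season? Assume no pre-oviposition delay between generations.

3 generations

Weekly DD (7 × max(0, T̄ − 11.4)): 63.7, 83.3, 92.4, 55.3, 63.7, 109.2, 0.0, 115.5, 11.9, 54.6, 88.9, 62.3, 100.8, 93.1, 100.8, 41.3, 58.8, 56.0, 109.9.
Season total = 1361.5 DD.
Complete generations = ⌊1361.5 / 450⌋ = 3.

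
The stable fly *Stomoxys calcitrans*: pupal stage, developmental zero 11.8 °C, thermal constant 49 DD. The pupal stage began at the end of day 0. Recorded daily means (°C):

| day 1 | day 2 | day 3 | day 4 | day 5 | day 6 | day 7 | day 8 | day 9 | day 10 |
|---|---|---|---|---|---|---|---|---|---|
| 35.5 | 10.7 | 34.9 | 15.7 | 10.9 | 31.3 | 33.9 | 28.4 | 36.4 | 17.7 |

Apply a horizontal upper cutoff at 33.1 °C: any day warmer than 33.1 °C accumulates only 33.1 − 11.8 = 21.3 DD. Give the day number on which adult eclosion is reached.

day 6

Daily DD above 11.8 °C (capped at 21.3): 21.3, 0.0, 21.3, 3.9, 0.0, 19.5, 21.3, 16.6, 21.3, 5.9.
Cumulative: 21.3, 21.3, 42.6, 46.5, 46.5, 66.0, 87.3, 103.9, 125.2, 131.1.
The total first reaches 49 DD on day 6.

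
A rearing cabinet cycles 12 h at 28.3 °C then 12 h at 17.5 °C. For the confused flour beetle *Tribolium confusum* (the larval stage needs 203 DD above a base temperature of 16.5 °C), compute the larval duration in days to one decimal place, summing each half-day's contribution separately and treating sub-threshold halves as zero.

31.7 days

Day half: max(0, 28.3 − 16.5) × 0.5 = 11.8 × 0.5 = 5.90 DD.
Night half: max(0, 17.5 − 16.5) × 0.5 = 1.0 × 0.5 = 0.50 DD.
Per 24 h: 6.40 DD/day.
Duration = 203 / 6.40 = 31.719 ≈ 31.7 days.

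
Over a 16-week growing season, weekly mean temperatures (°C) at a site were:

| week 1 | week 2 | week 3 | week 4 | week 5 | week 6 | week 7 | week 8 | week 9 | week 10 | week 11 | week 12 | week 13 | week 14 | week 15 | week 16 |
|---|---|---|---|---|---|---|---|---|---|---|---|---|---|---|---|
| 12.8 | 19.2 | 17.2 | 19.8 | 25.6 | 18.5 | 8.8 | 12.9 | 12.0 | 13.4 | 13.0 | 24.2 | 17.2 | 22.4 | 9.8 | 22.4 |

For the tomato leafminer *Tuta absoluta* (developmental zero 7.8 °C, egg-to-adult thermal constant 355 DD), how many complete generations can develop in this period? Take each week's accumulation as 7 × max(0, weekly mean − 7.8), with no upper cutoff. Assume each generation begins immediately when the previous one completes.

Weekly DD (7 × max(0, T̄ − 7.8)): 35.0, 79.8, 65.8, 84.0, 124.6, 74.9, 7.0, 35.7, 29.4, 39.2, 36.4, 114.8, 65.8, 102.2, 14.0, 102.2.
Season total = 1010.8 DD.
Complete generations = ⌊1010.8 / 355⌋ = 2.

2 generations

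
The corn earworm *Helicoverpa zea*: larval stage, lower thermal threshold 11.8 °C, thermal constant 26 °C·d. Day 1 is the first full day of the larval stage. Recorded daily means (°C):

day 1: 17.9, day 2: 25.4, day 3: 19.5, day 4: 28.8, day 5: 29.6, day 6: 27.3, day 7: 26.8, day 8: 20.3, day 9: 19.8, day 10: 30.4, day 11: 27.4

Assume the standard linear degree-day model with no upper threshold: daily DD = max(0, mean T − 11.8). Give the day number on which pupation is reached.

day 3

Daily DD above 11.8 °C: 6.1, 13.6, 7.7, 17.0, 17.8, 15.5, 15.0, 8.5, 8.0, 18.6, 15.6.
Cumulative: 6.1, 19.7, 27.4, 44.4, 62.2, 77.7, 92.7, 101.2, 109.2, 127.8, 143.4.
The total first reaches 26 DD on day 3.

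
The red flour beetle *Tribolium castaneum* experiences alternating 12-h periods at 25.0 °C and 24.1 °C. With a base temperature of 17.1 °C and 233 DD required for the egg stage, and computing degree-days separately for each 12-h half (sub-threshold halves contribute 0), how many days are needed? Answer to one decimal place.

Day half: max(0, 25.0 − 17.1) × 0.5 = 7.9 × 0.5 = 3.95 DD.
Night half: max(0, 24.1 − 17.1) × 0.5 = 7.0 × 0.5 = 3.50 DD.
Per 24 h: 7.45 DD/day.
Duration = 233 / 7.45 = 31.275 ≈ 31.3 days.

31.3 days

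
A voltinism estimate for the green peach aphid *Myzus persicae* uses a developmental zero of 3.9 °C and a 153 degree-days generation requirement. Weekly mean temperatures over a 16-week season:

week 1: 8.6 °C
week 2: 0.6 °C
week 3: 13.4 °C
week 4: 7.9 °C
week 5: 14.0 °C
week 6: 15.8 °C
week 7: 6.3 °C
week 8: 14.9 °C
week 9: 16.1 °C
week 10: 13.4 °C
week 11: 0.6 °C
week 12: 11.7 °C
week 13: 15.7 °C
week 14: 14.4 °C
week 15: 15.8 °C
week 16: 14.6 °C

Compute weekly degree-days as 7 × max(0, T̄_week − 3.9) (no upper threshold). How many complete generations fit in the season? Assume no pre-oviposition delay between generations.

Weekly DD (7 × max(0, T̄ − 3.9)): 32.9, 0.0, 66.5, 28.0, 70.7, 83.3, 16.8, 77.0, 85.4, 66.5, 0.0, 54.6, 82.6, 73.5, 83.3, 74.9.
Season total = 896.0 DD.
Complete generations = ⌊896.0 / 153⌋ = 5.

5 generations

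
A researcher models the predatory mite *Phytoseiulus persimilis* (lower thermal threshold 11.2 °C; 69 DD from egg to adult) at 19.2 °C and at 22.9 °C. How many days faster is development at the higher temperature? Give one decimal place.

At 19.2 °C: 69 / (19.2 − 11.2) = 69 / 8.0 = 8.625 d.
At 22.9 °C: 69 / (22.9 − 11.2) = 69 / 11.7 = 5.897 d.
Difference = |8.625 − 5.897| = 2.728 ≈ 2.7 days.

2.7 days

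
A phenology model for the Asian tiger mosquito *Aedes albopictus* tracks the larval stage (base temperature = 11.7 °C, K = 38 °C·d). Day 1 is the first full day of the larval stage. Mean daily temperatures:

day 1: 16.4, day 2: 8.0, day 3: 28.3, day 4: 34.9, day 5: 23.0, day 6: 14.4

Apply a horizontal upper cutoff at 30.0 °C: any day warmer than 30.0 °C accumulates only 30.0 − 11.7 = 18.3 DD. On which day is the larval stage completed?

Daily DD above 11.7 °C (capped at 18.3): 4.7, 0.0, 16.6, 18.3, 11.3, 2.7.
Cumulative: 4.7, 4.7, 21.3, 39.6, 50.9, 53.6.
The total first reaches 38 DD on day 4.

day 4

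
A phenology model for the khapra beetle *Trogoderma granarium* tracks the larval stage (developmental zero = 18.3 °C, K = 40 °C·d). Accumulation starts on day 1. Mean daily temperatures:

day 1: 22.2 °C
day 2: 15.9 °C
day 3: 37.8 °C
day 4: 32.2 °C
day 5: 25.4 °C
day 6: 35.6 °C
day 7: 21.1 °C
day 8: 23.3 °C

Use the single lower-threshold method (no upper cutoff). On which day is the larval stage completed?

day 5

Daily DD above 18.3 °C: 3.9, 0.0, 19.5, 13.9, 7.1, 17.3, 2.8, 5.0.
Cumulative: 3.9, 3.9, 23.4, 37.3, 44.4, 61.7, 64.5, 69.5.
The total first reaches 40 DD on day 5.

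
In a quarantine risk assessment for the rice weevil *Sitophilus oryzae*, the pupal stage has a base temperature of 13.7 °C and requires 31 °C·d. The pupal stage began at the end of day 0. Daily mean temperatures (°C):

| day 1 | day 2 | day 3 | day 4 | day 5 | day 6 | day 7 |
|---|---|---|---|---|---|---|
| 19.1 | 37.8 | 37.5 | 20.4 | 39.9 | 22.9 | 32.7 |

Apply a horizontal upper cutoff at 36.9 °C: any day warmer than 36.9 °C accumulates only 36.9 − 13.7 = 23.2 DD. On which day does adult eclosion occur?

Daily DD above 13.7 °C (capped at 23.2): 5.4, 23.2, 23.2, 6.7, 23.2, 9.2, 19.0.
Cumulative: 5.4, 28.6, 51.8, 58.5, 81.7, 90.9, 109.9.
The total first reaches 31 DD on day 3.

day 3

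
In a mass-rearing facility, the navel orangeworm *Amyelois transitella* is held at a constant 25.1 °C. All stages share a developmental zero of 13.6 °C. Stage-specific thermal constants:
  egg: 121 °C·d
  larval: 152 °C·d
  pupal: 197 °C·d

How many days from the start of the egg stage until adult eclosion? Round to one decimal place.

40.9 days

Daily accumulation at 25.1 °C = 25.1 − 13.6 = 11.5 DD/day.
Total K = 121 + 152 + 197 = 470 DD.
Total duration = 470 / 11.5 = 40.870 ≈ 40.9 days.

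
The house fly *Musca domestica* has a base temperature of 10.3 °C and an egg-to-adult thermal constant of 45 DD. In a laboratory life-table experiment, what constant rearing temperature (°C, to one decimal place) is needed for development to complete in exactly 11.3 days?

14.3 °C

Required daily accumulation = 45 / 11.3 = 3.982 DD/day.
T = T_base + 3.982 = 10.3 + 3.982 = 14.282 ≈ 14.3 °C.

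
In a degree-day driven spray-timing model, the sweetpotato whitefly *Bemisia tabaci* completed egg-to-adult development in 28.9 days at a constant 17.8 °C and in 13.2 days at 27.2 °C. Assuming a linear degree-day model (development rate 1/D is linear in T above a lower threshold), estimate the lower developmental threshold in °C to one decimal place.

9.9 °C

Linear rate model ⇒ the product D·(T − T_b) is constant across temperatures.
28.9·(17.8 − T_b) = 13.2·(27.2 − T_b)
T_b = (28.9·17.8 − 13.2·27.2) / (28.9 − 13.2) = 155.38 / 15.7 = 9.897 °C ≈ 9.9 °C.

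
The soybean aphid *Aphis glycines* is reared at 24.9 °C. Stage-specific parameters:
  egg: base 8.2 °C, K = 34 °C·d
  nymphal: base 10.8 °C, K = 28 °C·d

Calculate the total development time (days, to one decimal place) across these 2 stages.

egg: 34 / (24.9 − 8.2) = 34 / 16.7 = 2.036 d.
nymphal: 28 / (24.9 − 10.8) = 28 / 14.1 = 1.986 d.
Sum = 4.022 ≈ 4.0 days.

4.0 days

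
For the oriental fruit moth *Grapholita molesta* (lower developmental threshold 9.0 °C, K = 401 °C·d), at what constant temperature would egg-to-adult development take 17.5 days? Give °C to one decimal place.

31.9 °C

Required daily accumulation = 401 / 17.5 = 22.914 DD/day.
T = T_base + 22.914 = 9.0 + 22.914 = 31.914 ≈ 31.9 °C.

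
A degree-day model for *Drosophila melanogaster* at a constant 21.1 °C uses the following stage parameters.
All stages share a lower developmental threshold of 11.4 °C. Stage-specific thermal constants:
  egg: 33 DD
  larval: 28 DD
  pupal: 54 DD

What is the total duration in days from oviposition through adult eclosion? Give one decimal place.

Daily accumulation at 21.1 °C = 21.1 − 11.4 = 9.7 DD/day.
Total K = 33 + 28 + 54 = 115 DD.
Total duration = 115 / 9.7 = 11.856 ≈ 11.9 days.

11.9 days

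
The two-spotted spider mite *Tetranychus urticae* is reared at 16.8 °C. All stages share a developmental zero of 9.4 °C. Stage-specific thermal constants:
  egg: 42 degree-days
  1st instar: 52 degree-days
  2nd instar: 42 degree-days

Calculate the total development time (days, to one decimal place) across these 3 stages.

18.4 days

Daily accumulation at 16.8 °C = 16.8 − 9.4 = 7.4 DD/day.
Total K = 42 + 52 + 42 = 136 DD.
Total duration = 136 / 7.4 = 18.378 ≈ 18.4 days.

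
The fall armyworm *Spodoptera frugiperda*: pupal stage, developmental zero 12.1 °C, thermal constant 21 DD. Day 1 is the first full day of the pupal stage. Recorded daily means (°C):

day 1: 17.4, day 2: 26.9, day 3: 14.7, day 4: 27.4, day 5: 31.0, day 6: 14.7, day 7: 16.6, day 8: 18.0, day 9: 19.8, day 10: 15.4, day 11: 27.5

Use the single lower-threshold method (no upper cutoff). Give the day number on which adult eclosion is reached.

Daily DD above 12.1 °C: 5.3, 14.8, 2.6, 15.3, 18.9, 2.6, 4.5, 5.9, 7.7, 3.3, 15.4.
Cumulative: 5.3, 20.1, 22.7, 38.0, 56.9, 59.5, 64.0, 69.9, 77.6, 80.9, 96.3.
The total first reaches 21 DD on day 3.

day 3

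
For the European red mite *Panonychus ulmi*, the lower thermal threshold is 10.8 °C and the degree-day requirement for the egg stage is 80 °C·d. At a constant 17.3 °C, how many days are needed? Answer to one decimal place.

12.3 days

Daily accumulation = 17.3 − 10.8 = 6.5 DD/day.
Duration = 80 / 6.5 = 12.308 ≈ 12.3 days.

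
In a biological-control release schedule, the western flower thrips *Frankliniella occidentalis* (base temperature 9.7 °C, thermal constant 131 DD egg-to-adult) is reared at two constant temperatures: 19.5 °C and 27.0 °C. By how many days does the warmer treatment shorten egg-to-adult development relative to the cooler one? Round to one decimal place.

5.8 days

At 19.5 °C: 131 / (19.5 − 9.7) = 131 / 9.8 = 13.367 d.
At 27.0 °C: 131 / (27.0 − 9.7) = 131 / 17.3 = 7.572 d.
Difference = |13.367 − 7.572| = 5.795 ≈ 5.8 days.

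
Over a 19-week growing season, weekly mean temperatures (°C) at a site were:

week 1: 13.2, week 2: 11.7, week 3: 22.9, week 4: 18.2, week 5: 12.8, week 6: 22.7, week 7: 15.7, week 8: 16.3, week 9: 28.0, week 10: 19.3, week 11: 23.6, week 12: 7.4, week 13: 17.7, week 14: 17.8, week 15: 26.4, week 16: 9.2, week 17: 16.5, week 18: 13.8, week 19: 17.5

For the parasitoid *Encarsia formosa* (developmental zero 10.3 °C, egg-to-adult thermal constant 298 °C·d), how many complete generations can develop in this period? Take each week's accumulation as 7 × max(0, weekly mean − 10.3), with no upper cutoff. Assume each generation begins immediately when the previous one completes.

3 generations

Weekly DD (7 × max(0, T̄ − 10.3)): 20.3, 9.8, 88.2, 55.3, 17.5, 86.8, 37.8, 42.0, 123.9, 63.0, 93.1, 0.0, 51.8, 52.5, 112.7, 0.0, 43.4, 24.5, 50.4.
Season total = 973.0 DD.
Complete generations = ⌊973.0 / 298⌋ = 3.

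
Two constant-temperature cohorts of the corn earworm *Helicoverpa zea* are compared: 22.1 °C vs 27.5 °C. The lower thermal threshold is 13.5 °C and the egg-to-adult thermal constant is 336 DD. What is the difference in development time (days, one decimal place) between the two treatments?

15.1 days

At 22.1 °C: 336 / (22.1 − 13.5) = 336 / 8.6 = 39.070 d.
At 27.5 °C: 336 / (27.5 − 13.5) = 336 / 14.0 = 24.000 d.
Difference = |39.070 − 24.000| = 15.070 ≈ 15.1 days.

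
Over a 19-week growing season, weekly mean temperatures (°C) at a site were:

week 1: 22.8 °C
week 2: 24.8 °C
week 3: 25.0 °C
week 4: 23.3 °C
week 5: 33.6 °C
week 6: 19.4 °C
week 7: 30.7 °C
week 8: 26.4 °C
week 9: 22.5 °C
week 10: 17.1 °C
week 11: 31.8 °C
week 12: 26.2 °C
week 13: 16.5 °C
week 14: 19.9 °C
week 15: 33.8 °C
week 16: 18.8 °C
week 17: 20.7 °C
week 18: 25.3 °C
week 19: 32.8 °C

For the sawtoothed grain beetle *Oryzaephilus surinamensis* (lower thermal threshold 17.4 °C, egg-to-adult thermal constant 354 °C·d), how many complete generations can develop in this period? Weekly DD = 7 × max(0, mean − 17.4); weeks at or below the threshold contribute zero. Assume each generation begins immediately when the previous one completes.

Weekly DD (7 × max(0, T̄ − 17.4)): 37.8, 51.8, 53.2, 41.3, 113.4, 14.0, 93.1, 63.0, 35.7, 0.0, 100.8, 61.6, 0.0, 17.5, 114.8, 9.8, 23.1, 55.3, 107.8.
Season total = 994.0 DD.
Complete generations = ⌊994.0 / 354⌋ = 2.

2 generations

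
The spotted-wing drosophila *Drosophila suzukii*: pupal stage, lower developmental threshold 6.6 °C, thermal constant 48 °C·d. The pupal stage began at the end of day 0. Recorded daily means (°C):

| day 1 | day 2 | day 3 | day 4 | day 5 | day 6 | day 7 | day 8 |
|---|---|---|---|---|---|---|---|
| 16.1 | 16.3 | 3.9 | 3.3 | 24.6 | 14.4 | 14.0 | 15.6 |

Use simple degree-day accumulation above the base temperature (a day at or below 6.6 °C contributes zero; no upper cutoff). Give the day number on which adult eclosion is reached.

day 7

Daily DD above 6.6 °C: 9.5, 9.7, 0.0, 0.0, 18.0, 7.8, 7.4, 9.0.
Cumulative: 9.5, 19.2, 19.2, 19.2, 37.2, 45.0, 52.4, 61.4.
The total first reaches 48 DD on day 7.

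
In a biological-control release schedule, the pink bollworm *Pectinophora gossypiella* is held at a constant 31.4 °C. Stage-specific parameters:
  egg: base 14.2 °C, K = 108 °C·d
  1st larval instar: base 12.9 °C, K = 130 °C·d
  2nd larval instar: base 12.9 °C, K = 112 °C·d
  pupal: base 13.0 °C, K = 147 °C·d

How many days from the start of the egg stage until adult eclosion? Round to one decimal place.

27.3 days

egg: 108 / (31.4 − 14.2) = 108 / 17.2 = 6.279 d.
1st larval instar: 130 / (31.4 − 12.9) = 130 / 18.5 = 7.027 d.
2nd larval instar: 112 / (31.4 − 12.9) = 112 / 18.5 = 6.054 d.
pupal: 147 / (31.4 − 13.0) = 147 / 18.4 = 7.989 d.
Sum = 27.349 ≈ 27.3 days.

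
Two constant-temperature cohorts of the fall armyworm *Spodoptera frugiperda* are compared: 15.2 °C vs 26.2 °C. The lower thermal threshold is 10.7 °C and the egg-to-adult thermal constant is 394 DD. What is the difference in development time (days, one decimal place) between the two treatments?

62.1 days

At 15.2 °C: 394 / (15.2 − 10.7) = 394 / 4.5 = 87.556 d.
At 26.2 °C: 394 / (26.2 − 10.7) = 394 / 15.5 = 25.419 d.
Difference = |87.556 − 25.419| = 62.136 ≈ 62.1 days.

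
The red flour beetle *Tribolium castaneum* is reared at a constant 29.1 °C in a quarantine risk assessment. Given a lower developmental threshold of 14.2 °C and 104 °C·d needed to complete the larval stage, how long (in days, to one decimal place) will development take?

7.0 days

Daily accumulation = 29.1 − 14.2 = 14.9 DD/day.
Duration = 104 / 14.9 = 6.980 ≈ 7.0 days.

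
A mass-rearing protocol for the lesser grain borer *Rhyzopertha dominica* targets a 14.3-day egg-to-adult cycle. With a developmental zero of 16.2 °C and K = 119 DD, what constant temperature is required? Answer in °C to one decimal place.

24.5 °C

Required daily accumulation = 119 / 14.3 = 8.322 DD/day.
T = T_base + 8.322 = 16.2 + 8.322 = 24.522 ≈ 24.5 °C.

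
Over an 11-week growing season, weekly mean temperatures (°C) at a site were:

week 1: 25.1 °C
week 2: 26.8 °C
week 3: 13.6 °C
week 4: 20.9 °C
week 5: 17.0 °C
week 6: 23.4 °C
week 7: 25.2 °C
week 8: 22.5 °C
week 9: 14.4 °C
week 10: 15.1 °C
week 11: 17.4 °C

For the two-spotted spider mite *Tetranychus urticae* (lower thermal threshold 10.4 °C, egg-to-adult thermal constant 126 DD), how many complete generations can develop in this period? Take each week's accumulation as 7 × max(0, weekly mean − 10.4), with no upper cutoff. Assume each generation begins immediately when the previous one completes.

5 generations

Weekly DD (7 × max(0, T̄ − 10.4)): 102.9, 114.8, 22.4, 73.5, 46.2, 91.0, 103.6, 84.7, 28.0, 32.9, 49.0.
Season total = 749.0 DD.
Complete generations = ⌊749.0 / 126⌋ = 5.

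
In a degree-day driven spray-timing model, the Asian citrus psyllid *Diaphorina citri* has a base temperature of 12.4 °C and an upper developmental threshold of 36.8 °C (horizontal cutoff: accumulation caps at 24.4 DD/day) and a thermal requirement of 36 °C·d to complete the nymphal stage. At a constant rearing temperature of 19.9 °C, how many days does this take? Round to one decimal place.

4.8 days

Daily accumulation = 19.9 − 12.4 = 7.5 DD/day.
Duration = 36 / 7.5 = 4.800 ≈ 4.8 days.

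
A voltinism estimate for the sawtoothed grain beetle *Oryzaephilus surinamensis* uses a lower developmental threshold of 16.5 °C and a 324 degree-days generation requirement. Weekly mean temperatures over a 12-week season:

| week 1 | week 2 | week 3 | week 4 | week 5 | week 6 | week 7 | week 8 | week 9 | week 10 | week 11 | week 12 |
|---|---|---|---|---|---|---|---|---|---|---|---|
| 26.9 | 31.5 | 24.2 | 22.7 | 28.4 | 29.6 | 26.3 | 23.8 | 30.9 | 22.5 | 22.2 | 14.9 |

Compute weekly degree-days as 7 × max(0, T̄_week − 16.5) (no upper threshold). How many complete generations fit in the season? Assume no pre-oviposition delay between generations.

Weekly DD (7 × max(0, T̄ − 16.5)): 72.8, 105.0, 53.9, 43.4, 83.3, 91.7, 68.6, 51.1, 100.8, 42.0, 39.9, 0.0.
Season total = 752.5 DD.
Complete generations = ⌊752.5 / 324⌋ = 2.

2 generations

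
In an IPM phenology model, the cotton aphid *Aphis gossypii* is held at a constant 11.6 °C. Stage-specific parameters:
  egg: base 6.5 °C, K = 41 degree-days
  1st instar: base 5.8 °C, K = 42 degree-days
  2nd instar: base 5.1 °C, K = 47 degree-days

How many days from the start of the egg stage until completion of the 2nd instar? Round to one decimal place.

egg: 41 / (11.6 − 6.5) = 41 / 5.1 = 8.039 d.
1st instar: 42 / (11.6 − 5.8) = 42 / 5.8 = 7.241 d.
2nd instar: 47 / (11.6 − 5.1) = 47 / 6.5 = 7.231 d.
Sum = 22.511 ≈ 22.5 days.

22.5 days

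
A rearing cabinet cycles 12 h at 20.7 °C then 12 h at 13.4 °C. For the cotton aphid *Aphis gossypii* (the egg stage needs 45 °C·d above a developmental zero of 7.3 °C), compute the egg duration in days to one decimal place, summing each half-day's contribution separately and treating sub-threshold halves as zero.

4.6 days

Day half: max(0, 20.7 − 7.3) × 0.5 = 13.4 × 0.5 = 6.70 DD.
Night half: max(0, 13.4 − 7.3) × 0.5 = 6.1 × 0.5 = 3.05 DD.
Per 24 h: 9.75 DD/day.
Duration = 45 / 9.75 = 4.615 ≈ 4.6 days.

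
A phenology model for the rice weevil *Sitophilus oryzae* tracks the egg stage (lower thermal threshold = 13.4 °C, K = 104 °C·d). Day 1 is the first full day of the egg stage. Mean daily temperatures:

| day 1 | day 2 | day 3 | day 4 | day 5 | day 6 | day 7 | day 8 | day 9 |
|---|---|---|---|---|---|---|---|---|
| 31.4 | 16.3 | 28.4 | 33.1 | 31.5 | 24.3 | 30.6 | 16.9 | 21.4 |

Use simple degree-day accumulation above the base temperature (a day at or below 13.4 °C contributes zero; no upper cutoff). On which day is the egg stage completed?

day 8

Daily DD above 13.4 °C: 18.0, 2.9, 15.0, 19.7, 18.1, 10.9, 17.2, 3.5, 8.0.
Cumulative: 18.0, 20.9, 35.9, 55.6, 73.7, 84.6, 101.8, 105.3, 113.3.
The total first reaches 104 DD on day 8.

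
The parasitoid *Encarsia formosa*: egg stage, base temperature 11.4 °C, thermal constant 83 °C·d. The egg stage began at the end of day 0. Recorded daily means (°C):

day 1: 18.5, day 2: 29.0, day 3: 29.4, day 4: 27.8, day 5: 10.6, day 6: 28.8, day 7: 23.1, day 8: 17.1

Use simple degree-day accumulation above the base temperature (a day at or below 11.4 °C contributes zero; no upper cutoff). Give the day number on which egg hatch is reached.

day 7

Daily DD above 11.4 °C: 7.1, 17.6, 18.0, 16.4, 0.0, 17.4, 11.7, 5.7.
Cumulative: 7.1, 24.7, 42.7, 59.1, 59.1, 76.5, 88.2, 93.9.
The total first reaches 83 DD on day 7.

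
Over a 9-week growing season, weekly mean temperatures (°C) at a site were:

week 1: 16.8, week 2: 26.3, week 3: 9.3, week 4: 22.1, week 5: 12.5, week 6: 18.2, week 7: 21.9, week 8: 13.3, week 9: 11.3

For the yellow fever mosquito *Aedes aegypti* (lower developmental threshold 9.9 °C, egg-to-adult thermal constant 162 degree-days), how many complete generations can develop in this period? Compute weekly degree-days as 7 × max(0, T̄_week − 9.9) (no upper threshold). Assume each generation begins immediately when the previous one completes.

2 generations

Weekly DD (7 × max(0, T̄ − 9.9)): 48.3, 114.8, 0.0, 85.4, 18.2, 58.1, 84.0, 23.8, 9.8.
Season total = 442.4 DD.
Complete generations = ⌊442.4 / 162⌋ = 2.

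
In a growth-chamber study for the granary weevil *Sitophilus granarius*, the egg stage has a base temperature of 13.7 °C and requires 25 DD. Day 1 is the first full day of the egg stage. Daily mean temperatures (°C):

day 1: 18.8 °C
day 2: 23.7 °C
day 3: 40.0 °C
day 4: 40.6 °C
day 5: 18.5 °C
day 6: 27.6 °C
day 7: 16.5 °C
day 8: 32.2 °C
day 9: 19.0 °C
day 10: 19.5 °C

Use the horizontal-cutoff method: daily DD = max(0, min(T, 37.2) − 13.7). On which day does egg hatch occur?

Daily DD above 13.7 °C (capped at 23.5): 5.1, 10.0, 23.5, 23.5, 4.8, 13.9, 2.8, 18.5, 5.3, 5.8.
Cumulative: 5.1, 15.1, 38.6, 62.1, 66.9, 80.8, 83.6, 102.1, 107.4, 113.2.
The total first reaches 25 DD on day 3.

day 3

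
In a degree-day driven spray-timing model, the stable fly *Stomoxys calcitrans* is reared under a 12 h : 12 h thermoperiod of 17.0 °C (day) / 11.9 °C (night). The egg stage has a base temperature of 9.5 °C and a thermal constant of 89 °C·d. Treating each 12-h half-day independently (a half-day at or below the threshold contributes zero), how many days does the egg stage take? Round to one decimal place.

18.0 days

Day half: max(0, 17.0 − 9.5) × 0.5 = 7.5 × 0.5 = 3.75 DD.
Night half: max(0, 11.9 − 9.5) × 0.5 = 2.4 × 0.5 = 1.20 DD.
Per 24 h: 4.95 DD/day.
Duration = 89 / 4.95 = 17.980 ≈ 18.0 days.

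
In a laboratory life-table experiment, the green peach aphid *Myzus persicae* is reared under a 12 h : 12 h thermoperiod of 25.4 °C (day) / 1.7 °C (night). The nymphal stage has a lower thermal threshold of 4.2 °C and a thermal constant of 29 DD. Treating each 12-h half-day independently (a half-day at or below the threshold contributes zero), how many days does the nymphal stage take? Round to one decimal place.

Day half: max(0, 25.4 − 4.2) × 0.5 = 21.2 × 0.5 = 10.60 DD.
Night half: max(0, 1.7 − 4.2) × 0.5 = 0.0 × 0.5 = 0.00 DD.
Per 24 h: 10.60 DD/day.
Duration = 29 / 10.60 = 2.736 ≈ 2.7 days.

2.7 days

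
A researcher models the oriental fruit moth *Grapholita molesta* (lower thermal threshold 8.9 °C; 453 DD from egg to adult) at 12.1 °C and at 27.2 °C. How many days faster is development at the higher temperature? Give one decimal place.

At 12.1 °C: 453 / (12.1 − 8.9) = 453 / 3.2 = 141.563 d.
At 27.2 °C: 453 / (27.2 − 8.9) = 453 / 18.3 = 24.754 d.
Difference = |141.563 − 24.754| = 116.808 ≈ 116.8 days.

116.8 days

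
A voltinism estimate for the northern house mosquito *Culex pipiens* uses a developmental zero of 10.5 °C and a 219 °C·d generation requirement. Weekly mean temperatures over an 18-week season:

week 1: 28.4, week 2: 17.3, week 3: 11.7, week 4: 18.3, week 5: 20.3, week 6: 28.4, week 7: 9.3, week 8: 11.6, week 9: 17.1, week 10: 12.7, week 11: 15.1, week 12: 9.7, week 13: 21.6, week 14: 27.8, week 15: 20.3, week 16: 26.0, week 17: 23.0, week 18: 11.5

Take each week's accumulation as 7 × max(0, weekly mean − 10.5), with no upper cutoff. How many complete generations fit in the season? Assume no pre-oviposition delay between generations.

4 generations

Weekly DD (7 × max(0, T̄ − 10.5)): 125.3, 47.6, 8.4, 54.6, 68.6, 125.3, 0.0, 7.7, 46.2, 15.4, 32.2, 0.0, 77.7, 121.1, 68.6, 108.5, 87.5, 7.0.
Season total = 1001.7 DD.
Complete generations = ⌊1001.7 / 219⌋ = 4.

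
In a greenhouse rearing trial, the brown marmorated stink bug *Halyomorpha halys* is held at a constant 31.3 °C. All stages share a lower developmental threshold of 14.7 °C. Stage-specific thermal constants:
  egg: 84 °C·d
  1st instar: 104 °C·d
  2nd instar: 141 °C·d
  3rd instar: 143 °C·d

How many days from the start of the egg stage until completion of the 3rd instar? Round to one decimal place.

28.4 days

Daily accumulation at 31.3 °C = 31.3 − 14.7 = 16.6 DD/day.
Total K = 84 + 104 + 141 + 143 = 472 DD.
Total duration = 472 / 16.6 = 28.434 ≈ 28.4 days.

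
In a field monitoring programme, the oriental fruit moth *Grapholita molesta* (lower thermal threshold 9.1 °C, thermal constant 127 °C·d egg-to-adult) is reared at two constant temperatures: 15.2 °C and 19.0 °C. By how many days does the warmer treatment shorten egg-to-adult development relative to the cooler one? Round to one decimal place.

8.0 days

At 15.2 °C: 127 / (15.2 − 9.1) = 127 / 6.1 = 20.820 d.
At 19.0 °C: 127 / (19.0 − 9.1) = 127 / 9.9 = 12.828 d.
Difference = |20.820 − 12.828| = 7.991 ≈ 8.0 days.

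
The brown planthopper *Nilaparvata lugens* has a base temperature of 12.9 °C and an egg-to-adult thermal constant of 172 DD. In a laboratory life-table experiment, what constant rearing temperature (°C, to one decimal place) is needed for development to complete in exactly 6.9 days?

37.8 °C

Required daily accumulation = 172 / 6.9 = 24.928 DD/day.
T = T_base + 24.928 = 12.9 + 24.928 = 37.828 ≈ 37.8 °C.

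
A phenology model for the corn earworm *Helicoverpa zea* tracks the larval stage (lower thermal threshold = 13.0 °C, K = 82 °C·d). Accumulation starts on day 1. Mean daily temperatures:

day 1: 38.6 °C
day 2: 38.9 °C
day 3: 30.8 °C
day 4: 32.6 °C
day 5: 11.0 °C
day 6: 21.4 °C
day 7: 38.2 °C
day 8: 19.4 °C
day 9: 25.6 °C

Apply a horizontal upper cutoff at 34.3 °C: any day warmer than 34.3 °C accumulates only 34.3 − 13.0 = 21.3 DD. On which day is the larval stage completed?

Daily DD above 13.0 °C (capped at 21.3): 21.3, 21.3, 17.8, 19.6, 0.0, 8.4, 21.3, 6.4, 12.6.
Cumulative: 21.3, 42.6, 60.4, 80.0, 80.0, 88.4, 109.7, 116.1, 128.7.
The total first reaches 82 DD on day 6.

day 6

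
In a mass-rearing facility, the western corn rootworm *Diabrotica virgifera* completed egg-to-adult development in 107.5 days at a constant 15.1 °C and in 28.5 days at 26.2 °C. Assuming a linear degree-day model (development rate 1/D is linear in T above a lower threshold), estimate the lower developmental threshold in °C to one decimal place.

11.1 °C

Under the model K = D·(T − T_b), so D₁·(T₁ − T_b) = D₂·(T₂ − T_b).
107.5·(15.1 − T_b) = 28.5·(26.2 − T_b)
T_b = (107.5·15.1 − 28.5·26.2) / (107.5 − 28.5) = 876.55 / 79.0 = 11.096 °C ≈ 11.1 °C.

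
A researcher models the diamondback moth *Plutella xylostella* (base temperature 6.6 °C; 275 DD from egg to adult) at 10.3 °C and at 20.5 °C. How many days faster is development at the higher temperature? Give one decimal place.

At 10.3 °C: 275 / (10.3 − 6.6) = 275 / 3.7 = 74.324 d.
At 20.5 °C: 275 / (20.5 − 6.6) = 275 / 13.9 = 19.784 d.
Difference = |74.324 − 19.784| = 54.540 ≈ 54.5 days.

54.5 days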